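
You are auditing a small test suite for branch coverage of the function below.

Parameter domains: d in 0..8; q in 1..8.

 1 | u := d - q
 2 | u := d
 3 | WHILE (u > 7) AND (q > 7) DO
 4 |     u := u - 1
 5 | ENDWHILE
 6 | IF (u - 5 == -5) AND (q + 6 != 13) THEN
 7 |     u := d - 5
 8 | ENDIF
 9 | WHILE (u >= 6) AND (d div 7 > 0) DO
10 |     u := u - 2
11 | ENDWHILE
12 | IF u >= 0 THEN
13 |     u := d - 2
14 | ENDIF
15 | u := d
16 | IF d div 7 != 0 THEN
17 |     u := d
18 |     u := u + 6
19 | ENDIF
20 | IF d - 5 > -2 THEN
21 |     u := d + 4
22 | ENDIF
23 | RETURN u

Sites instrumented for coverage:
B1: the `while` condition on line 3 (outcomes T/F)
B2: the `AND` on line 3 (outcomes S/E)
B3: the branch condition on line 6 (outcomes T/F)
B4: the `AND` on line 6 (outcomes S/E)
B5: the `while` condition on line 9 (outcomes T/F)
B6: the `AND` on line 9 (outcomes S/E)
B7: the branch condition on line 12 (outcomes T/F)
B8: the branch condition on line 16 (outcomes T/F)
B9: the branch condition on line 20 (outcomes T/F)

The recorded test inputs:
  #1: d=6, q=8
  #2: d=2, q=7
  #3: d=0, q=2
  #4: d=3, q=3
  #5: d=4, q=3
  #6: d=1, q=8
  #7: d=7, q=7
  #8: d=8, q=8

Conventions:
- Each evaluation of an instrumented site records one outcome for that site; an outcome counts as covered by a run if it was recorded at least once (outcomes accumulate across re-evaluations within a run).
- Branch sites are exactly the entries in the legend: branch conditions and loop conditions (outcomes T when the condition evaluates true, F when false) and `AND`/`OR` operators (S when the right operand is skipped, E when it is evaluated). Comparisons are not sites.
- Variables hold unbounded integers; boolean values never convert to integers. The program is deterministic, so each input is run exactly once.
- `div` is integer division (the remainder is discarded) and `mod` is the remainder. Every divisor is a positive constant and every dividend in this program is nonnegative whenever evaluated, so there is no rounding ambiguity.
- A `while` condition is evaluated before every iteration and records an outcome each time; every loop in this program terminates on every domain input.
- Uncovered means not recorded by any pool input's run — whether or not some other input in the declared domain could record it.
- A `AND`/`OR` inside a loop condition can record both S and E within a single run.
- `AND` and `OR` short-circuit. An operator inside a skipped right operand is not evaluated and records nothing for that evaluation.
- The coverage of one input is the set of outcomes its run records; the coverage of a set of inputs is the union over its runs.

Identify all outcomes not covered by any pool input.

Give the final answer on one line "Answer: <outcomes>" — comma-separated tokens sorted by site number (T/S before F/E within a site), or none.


input #1, d=6, q=8: events B2->S, B1->F, B4->S, B3->F, B6->E, B5->F, B7->T, B8->F, B9->T; outcomes B1=F, B2=S, B3=F, B4=S, B5=F, B6=E, B7=T, B8=F, B9=T
input #2, d=2, q=7: events B2->S, B1->F, B4->S, B3->F, B6->S, B5->F, B7->T, B8->F, B9->F; outcomes B1=F, B2=S, B3=F, B4=S, B5=F, B6=S, B7=T, B8=F, B9=F
input #3, d=0, q=2: events B2->S, B1->F, B4->E, B3->T, B6->S, B5->F, B7->F, B8->F, B9->F; outcomes B1=F, B2=S, B3=T, B4=E, B5=F, B6=S, B7=F, B8=F, B9=F
input #4, d=3, q=3: events B2->S, B1->F, B4->S, B3->F, B6->S, B5->F, B7->T, B8->F, B9->F; outcomes B1=F, B2=S, B3=F, B4=S, B5=F, B6=S, B7=T, B8=F, B9=F
input #5, d=4, q=3: events B2->S, B1->F, B4->S, B3->F, B6->S, B5->F, B7->T, B8->F, B9->T; outcomes B1=F, B2=S, B3=F, B4=S, B5=F, B6=S, B7=T, B8=F, B9=T
input #6, d=1, q=8: events B2->S, B1->F, B4->S, B3->F, B6->S, B5->F, B7->T, B8->F, B9->F; outcomes B1=F, B2=S, B3=F, B4=S, B5=F, B6=S, B7=T, B8=F, B9=F
input #7, d=7, q=7: events B2->S, B1->F, B4->S, B3->F, B6->E, B5->T, B6->S, B5->F, B7->T, B8->T, B9->T; outcomes B1=F, B2=S, B3=F, B4=S, B5=T, B5=F, B6=S, B6=E, B7=T, B8=T, B9=T
input #8, d=8, q=8: events B2->E, B1->T, B2->S, B1->F, B4->S, B3->F, B6->E, B5->T, B6->S, B5->F, B7->T, B8->T, B9->T; outcomes B1=T, B1=F, B2=S, B2=E, B3=F, B4=S, B5=T, B5=F, B6=S, B6=E, B7=T, B8=T, B9=T
union over the pool: B1=T, B1=F, B2=S, B2=E, B3=T, B3=F, B4=S, B4=E, B5=T, B5=F, B6=S, B6=E, B7=T, B7=F, B8=T, B8=F, B9=T, B9=F
uncovered (0 of 18): none
Answer: none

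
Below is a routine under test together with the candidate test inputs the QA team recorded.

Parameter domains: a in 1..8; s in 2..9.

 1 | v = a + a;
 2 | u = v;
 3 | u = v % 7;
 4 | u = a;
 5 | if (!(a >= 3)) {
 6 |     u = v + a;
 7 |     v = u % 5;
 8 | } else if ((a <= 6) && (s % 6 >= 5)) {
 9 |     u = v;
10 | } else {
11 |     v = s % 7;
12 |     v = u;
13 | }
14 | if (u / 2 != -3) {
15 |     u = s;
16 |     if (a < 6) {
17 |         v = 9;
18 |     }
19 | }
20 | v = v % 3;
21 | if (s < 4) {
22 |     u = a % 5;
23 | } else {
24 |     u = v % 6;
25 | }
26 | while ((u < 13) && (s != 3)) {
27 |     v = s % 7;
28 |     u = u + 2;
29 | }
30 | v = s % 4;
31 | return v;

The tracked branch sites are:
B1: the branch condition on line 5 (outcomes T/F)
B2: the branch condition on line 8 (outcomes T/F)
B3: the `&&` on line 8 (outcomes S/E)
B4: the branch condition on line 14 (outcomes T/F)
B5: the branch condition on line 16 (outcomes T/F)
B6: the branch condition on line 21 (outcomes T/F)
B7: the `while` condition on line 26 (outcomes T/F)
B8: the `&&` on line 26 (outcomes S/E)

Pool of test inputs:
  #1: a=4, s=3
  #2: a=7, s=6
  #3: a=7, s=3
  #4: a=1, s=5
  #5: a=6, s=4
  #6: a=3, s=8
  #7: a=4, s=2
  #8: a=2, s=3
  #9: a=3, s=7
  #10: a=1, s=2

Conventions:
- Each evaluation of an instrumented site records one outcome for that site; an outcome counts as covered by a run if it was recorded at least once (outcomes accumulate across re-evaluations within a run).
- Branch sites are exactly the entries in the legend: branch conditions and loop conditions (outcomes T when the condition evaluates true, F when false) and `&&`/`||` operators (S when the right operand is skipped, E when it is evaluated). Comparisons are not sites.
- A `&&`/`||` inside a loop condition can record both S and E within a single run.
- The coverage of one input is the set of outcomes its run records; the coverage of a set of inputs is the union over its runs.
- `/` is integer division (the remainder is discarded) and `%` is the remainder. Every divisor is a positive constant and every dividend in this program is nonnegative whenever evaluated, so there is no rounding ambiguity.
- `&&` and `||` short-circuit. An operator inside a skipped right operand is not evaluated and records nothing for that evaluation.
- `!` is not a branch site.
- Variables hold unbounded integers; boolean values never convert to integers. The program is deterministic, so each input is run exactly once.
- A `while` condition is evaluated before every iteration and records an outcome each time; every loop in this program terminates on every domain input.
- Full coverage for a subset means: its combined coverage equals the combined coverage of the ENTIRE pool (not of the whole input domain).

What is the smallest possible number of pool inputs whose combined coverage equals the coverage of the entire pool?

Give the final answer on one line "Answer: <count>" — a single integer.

test 1 (a=4, s=3) fires B1->F, B3->E, B2->F, B4->T, B5->T, B6->T, B8->E, B7->F; hits B1=F, B2=F, B3=E, B4=T, B5=T, B6=T, B7=F, B8=E
test 2 (a=7, s=6) fires B1->F, B3->S, B2->F, B4->T, B5->F, B6->F, B8->E, B7->T, B8->E, B7->T, B8->E, B7->T, B8->E, B7->T, ...; hits B1=F, B2=F, B3=S, B4=T, B5=F, B6=F, B7=T, B7=F, B8=S, B8=E
test 3 (a=7, s=3) fires B1->F, B3->S, B2->F, B4->T, B5->F, B6->T, B8->E, B7->F; hits B1=F, B2=F, B3=S, B4=T, B5=F, B6=T, B7=F, B8=E
test 4 (a=1, s=5) fires B1->T, B4->T, B5->T, B6->F, B8->E, B7->T, B8->E, B7->T, B8->E, B7->T, B8->E, B7->T, B8->E, B7->T, ...; hits B1=T, B4=T, B5=T, B6=F, B7=T, B7=F, B8=S, B8=E
test 5 (a=6, s=4) fires B1->F, B3->E, B2->F, B4->T, B5->F, B6->F, B8->E, B7->T, B8->E, B7->T, B8->E, B7->T, B8->E, B7->T, ...; hits B1=F, B2=F, B3=E, B4=T, B5=F, B6=F, B7=T, B7=F, B8=S, B8=E
test 6 (a=3, s=8) fires B1->F, B3->E, B2->F, B4->T, B5->T, B6->F, B8->E, B7->T, B8->E, B7->T, B8->E, B7->T, B8->E, B7->T, ...; hits B1=F, B2=F, B3=E, B4=T, B5=T, B6=F, B7=T, B7=F, B8=S, B8=E
test 7 (a=4, s=2) fires B1->F, B3->E, B2->F, B4->T, B5->T, B6->T, B8->E, B7->T, B8->E, B7->T, B8->E, B7->T, B8->E, B7->T, ...; hits B1=F, B2=F, B3=E, B4=T, B5=T, B6=T, B7=T, B7=F, B8=S, B8=E
test 8 (a=2, s=3) fires B1->T, B4->T, B5->T, B6->T, B8->E, B7->F; hits B1=T, B4=T, B5=T, B6=T, B7=F, B8=E
test 9 (a=3, s=7) fires B1->F, B3->E, B2->F, B4->T, B5->T, B6->F, B8->E, B7->T, B8->E, B7->T, B8->E, B7->T, B8->E, B7->T, ...; hits B1=F, B2=F, B3=E, B4=T, B5=T, B6=F, B7=T, B7=F, B8=S, B8=E
test 10 (a=1, s=2) fires B1->T, B4->T, B5->T, B6->T, B8->E, B7->T, B8->E, B7->T, B8->E, B7->T, B8->E, B7->T, B8->E, B7->T, ...; hits B1=T, B4=T, B5=T, B6=T, B7=T, B7=F, B8=S, B8=E
union over all inputs: B1=T, B1=F, B2=F, B3=S, B3=E, B4=T, B5=T, B5=F, B6=T, B6=F, B7=T, B7=F, B8=S, B8=E (14 outcomes)
every size-1 subset falls short of the 14 outcomes (best: 10/14)
every size-2 subset falls short of the 14 outcomes (best: 13/14)
size 3: inputs {1, 2, 4} cover all 14 outcomes, and no lexicographically smaller subset of this size does

Answer: 3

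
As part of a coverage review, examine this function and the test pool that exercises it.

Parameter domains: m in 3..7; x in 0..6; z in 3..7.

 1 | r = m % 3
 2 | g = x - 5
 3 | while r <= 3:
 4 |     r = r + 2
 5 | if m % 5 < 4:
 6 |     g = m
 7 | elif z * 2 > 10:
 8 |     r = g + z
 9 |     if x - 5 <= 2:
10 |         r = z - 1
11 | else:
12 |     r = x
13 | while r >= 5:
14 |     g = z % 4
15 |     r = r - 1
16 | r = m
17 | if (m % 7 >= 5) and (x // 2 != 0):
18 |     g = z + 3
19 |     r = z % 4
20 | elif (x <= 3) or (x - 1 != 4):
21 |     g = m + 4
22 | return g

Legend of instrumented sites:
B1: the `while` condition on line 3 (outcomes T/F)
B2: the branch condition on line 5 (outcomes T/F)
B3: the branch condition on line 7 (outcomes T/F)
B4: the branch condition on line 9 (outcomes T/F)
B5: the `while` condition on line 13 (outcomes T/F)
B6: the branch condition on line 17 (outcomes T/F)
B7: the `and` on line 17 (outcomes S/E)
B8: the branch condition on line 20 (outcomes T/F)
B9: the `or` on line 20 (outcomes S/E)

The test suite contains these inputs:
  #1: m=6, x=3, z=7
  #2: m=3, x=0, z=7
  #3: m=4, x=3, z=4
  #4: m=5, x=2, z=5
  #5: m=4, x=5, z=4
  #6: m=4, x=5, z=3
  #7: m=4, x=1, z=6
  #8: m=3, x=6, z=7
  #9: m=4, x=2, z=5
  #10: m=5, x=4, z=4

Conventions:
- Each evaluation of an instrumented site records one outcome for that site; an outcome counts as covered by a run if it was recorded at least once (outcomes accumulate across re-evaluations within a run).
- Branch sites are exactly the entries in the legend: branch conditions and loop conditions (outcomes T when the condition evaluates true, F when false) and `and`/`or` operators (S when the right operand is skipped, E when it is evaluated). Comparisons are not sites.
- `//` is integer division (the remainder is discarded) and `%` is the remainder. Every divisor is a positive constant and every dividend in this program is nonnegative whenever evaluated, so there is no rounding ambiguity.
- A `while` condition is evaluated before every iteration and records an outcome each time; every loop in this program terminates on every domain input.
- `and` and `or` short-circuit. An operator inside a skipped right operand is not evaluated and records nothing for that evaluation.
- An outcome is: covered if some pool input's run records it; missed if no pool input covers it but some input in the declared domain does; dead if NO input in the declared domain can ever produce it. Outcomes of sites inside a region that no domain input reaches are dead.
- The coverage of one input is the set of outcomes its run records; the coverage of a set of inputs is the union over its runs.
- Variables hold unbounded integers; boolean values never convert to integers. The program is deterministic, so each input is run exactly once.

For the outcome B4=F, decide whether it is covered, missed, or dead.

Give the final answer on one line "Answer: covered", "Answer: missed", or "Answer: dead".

no pool input records B4=F
checking all 175 inputs in the declared domain: B4=F is never recorded -> dead

Answer: dead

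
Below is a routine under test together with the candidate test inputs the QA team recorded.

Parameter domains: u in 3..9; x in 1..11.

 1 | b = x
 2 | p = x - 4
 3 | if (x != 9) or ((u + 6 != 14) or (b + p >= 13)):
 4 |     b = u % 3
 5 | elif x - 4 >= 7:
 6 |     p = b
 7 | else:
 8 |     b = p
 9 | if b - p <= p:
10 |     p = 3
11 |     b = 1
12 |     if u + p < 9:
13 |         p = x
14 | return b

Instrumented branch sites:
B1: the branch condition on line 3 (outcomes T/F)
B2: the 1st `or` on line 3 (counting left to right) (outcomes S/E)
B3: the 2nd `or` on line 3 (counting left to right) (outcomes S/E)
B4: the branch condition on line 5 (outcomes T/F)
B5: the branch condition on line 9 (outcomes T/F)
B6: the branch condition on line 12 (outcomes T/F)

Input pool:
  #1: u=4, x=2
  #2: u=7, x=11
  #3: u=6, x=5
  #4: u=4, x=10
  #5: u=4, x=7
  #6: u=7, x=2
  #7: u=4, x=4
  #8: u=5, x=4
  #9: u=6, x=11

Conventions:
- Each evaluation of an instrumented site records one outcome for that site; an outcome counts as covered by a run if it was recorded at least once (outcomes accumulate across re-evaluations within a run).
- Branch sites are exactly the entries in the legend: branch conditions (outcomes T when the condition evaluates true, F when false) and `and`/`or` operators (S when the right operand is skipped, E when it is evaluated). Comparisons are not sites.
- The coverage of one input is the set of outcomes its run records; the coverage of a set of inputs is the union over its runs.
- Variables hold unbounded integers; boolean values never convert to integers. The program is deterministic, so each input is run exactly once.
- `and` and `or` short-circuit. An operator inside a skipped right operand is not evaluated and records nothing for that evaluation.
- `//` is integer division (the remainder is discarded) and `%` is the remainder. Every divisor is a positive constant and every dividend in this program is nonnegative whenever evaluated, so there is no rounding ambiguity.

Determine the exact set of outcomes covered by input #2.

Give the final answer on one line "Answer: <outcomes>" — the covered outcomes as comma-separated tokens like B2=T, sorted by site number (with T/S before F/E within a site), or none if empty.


Running input #2 (u=7, x=11), event by event:
  B2->S, B1->T, B5->T, B6->F
collecting distinct outcomes: B1=T, B2=S, B5=T, B6=F
Answer: B1=T, B2=S, B5=T, B6=F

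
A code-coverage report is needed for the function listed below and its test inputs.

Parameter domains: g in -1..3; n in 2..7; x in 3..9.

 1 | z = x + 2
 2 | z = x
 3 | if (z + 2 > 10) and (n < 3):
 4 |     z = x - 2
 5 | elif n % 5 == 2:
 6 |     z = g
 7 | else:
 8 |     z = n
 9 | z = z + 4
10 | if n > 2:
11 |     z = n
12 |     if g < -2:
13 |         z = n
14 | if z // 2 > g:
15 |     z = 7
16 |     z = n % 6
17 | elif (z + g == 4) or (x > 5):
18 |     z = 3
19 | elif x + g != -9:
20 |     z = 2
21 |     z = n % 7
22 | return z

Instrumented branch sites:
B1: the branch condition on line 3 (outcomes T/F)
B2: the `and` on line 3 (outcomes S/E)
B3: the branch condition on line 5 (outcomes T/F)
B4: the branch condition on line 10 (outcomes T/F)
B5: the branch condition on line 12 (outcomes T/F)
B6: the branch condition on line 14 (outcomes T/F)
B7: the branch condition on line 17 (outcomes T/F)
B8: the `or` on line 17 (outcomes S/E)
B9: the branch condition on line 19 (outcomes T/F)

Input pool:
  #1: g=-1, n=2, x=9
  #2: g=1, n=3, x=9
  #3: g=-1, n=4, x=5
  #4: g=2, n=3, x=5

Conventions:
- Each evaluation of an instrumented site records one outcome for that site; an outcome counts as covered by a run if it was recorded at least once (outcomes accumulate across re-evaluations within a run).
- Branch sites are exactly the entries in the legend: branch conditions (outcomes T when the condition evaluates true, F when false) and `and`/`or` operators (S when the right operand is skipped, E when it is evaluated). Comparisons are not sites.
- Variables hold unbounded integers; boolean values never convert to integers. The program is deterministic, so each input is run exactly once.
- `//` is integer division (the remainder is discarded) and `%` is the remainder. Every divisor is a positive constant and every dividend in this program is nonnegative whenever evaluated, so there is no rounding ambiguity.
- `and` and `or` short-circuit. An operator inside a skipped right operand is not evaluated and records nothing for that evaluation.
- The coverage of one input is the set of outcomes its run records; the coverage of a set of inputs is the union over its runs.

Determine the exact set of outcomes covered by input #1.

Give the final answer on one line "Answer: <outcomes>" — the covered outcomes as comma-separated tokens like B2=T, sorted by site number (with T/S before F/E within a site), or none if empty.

Event log for input #1 (g=-1, n=2, x=9):
  B2->E, B1->T, B4->F, B6->T
as a set, this run covers: B1=T, B2=E, B4=F, B6=T

Answer: B1=T, B2=E, B4=F, B6=T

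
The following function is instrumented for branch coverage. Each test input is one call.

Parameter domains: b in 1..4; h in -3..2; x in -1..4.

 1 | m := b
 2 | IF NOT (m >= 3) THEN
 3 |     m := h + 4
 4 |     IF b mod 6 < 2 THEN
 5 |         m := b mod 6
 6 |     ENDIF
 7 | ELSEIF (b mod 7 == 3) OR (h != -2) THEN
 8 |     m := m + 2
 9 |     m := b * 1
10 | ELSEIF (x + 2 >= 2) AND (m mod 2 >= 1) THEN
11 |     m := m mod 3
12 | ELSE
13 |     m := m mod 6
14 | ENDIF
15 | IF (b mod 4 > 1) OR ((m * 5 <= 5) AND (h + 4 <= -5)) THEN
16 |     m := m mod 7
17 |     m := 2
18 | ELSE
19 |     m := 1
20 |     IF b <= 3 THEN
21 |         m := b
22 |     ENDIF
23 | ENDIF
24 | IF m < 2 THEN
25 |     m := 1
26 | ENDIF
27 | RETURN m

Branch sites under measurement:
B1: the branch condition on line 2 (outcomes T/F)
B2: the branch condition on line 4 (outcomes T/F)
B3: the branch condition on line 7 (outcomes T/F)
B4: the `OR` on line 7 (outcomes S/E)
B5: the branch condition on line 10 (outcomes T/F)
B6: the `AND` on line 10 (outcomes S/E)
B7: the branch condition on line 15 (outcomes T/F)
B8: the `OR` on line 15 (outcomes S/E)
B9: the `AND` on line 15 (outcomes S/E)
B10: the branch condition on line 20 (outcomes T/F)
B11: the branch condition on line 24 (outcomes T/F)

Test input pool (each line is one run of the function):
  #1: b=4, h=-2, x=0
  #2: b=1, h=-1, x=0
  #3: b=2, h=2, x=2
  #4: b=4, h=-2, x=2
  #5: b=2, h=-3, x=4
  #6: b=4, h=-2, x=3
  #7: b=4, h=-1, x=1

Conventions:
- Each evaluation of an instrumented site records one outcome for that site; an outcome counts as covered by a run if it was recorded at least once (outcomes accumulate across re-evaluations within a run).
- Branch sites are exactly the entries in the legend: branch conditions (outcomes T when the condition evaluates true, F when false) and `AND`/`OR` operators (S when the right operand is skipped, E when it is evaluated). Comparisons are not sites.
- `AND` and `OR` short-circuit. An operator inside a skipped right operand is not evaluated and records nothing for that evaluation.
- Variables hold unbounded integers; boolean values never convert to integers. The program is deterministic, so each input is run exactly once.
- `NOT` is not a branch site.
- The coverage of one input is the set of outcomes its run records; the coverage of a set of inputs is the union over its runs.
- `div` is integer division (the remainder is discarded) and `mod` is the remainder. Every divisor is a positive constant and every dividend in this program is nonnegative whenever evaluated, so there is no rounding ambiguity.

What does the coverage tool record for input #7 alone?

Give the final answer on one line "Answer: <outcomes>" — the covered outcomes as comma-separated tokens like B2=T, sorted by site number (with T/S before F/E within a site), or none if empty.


Running input #7 (b=4, h=-1, x=1), event by event:
  B1->F, B4->E, B3->T, B8->E, B9->S, B7->F, B10->F, B11->T
collecting distinct outcomes: B1=F, B3=T, B4=E, B7=F, B8=E, B9=S, B10=F, B11=T
Answer: B1=F, B3=T, B4=E, B7=F, B8=E, B9=S, B10=F, B11=T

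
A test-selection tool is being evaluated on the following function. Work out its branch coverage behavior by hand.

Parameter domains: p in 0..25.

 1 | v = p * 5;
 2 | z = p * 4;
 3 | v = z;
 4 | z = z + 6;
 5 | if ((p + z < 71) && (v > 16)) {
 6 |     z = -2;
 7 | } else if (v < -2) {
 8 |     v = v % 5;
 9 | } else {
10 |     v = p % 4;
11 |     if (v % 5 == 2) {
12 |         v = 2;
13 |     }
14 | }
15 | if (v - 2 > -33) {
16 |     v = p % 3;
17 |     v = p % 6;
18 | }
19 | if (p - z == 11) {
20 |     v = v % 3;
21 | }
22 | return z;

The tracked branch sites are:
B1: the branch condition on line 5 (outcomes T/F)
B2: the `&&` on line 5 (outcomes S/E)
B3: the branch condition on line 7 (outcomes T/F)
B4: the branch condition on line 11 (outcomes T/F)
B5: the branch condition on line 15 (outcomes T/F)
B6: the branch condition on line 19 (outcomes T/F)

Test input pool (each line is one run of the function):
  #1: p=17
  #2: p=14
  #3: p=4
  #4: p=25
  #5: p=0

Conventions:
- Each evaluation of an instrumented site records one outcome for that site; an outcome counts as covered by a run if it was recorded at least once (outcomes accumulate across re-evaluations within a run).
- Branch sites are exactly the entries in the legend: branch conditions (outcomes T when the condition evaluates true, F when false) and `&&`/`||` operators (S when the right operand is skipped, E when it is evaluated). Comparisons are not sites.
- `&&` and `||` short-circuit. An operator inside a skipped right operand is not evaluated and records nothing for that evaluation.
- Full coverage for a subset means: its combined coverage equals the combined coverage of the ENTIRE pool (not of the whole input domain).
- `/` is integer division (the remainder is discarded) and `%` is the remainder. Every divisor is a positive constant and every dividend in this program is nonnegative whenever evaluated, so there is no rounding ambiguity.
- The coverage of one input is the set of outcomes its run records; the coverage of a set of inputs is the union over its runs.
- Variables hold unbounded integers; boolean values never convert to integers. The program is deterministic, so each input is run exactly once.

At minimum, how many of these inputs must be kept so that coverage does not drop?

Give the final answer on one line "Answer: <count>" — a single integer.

run #1 (p=17) runs B2->S, B1->F, B3->F, B4->F, B5->T, B6->F; records B1=F, B2=S, B3=F, B4=F, B5=T, B6=F
run #2 (p=14) runs B2->S, B1->F, B3->F, B4->T, B5->T, B6->F; records B1=F, B2=S, B3=F, B4=T, B5=T, B6=F
run #3 (p=4) runs B2->E, B1->F, B3->F, B4->F, B5->T, B6->F; records B1=F, B2=E, B3=F, B4=F, B5=T, B6=F
run #4 (p=25) runs B2->S, B1->F, B3->F, B4->F, B5->T, B6->F; records B1=F, B2=S, B3=F, B4=F, B5=T, B6=F
run #5 (p=0) runs B2->E, B1->F, B3->F, B4->F, B5->T, B6->F; records B1=F, B2=E, B3=F, B4=F, B5=T, B6=F
pool-wide coverage (8 outcomes): B1=F, B2=S, B2=E, B3=F, B4=T, B4=F, B5=T, B6=F
no size-1 subset reaches all 8 outcomes (best union: 6/8)
size 2: inputs {2, 3} cover all 8 outcomes, and no lexicographically smaller subset of this size does

Answer: 2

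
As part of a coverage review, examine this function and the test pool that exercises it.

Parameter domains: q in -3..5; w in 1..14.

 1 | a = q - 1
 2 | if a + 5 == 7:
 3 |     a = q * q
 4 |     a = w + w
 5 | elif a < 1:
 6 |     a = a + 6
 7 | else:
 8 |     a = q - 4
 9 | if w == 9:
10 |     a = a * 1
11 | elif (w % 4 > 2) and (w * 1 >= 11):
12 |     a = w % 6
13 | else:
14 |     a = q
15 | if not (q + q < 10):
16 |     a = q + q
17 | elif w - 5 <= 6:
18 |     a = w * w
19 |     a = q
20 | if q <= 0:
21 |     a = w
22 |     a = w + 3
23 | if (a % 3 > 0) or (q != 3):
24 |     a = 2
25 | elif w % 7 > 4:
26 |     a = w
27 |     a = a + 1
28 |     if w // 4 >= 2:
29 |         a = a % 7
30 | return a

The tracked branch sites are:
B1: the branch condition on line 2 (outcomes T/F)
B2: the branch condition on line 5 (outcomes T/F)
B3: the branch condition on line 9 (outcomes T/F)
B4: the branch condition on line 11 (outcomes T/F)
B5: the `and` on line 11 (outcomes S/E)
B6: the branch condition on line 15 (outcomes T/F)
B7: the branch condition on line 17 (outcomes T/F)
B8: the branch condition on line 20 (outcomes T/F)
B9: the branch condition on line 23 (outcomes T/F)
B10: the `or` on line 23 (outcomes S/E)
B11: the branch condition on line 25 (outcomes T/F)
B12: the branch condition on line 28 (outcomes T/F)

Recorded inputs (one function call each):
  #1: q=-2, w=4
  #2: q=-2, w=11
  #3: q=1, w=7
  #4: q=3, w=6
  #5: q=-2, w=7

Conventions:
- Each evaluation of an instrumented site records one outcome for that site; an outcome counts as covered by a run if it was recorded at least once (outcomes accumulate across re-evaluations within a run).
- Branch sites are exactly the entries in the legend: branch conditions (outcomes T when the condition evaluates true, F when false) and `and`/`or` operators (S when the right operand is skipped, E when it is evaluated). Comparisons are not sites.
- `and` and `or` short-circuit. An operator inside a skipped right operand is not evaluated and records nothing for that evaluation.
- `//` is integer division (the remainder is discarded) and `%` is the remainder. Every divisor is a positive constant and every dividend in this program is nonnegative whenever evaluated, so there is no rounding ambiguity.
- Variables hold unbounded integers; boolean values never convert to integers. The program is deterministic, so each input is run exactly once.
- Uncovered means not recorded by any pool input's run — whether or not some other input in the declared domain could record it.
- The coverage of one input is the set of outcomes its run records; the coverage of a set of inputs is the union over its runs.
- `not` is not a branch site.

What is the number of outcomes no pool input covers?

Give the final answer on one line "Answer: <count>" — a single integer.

input #1, q=-2, w=4: events B1->F, B2->T, B3->F, B5->S, B4->F, B6->F, B7->T, B8->T, B10->S, B9->T; outcomes B1=F, B2=T, B3=F, B4=F, B5=S, B6=F, B7=T, B8=T, B9=T, B10=S
input #2, q=-2, w=11: events B1->F, B2->T, B3->F, B5->E, B4->T, B6->F, B7->T, B8->T, B10->S, B9->T; outcomes B1=F, B2=T, B3=F, B4=T, B5=E, B6=F, B7=T, B8=T, B9=T, B10=S
input #3, q=1, w=7: events B1->F, B2->T, B3->F, B5->E, B4->F, B6->F, B7->T, B8->F, B10->S, B9->T; outcomes B1=F, B2=T, B3=F, B4=F, B5=E, B6=F, B7=T, B8=F, B9=T, B10=S
input #4, q=3, w=6: events B1->T, B3->F, B5->S, B4->F, B6->F, B7->T, B8->F, B10->E, B9->F, B11->T, B12->F; outcomes B1=T, B3=F, B4=F, B5=S, B6=F, B7=T, B8=F, B9=F, B10=E, B11=T, B12=F
input #5, q=-2, w=7: events B1->F, B2->T, B3->F, B5->E, B4->F, B6->F, B7->T, B8->T, B10->S, B9->T; outcomes B1=F, B2=T, B3=F, B4=F, B5=E, B6=F, B7=T, B8=T, B9=T, B10=S
union over the pool: B1=T, B1=F, B2=T, B3=F, B4=T, B4=F, B5=S, B5=E, B6=F, B7=T, B8=T, B8=F, B9=T, B9=F, B10=S, B10=E, B11=T, B12=F
uncovered (6 of 24): B2=F, B3=T, B6=T, B7=F, B11=F, B12=T

Answer: 6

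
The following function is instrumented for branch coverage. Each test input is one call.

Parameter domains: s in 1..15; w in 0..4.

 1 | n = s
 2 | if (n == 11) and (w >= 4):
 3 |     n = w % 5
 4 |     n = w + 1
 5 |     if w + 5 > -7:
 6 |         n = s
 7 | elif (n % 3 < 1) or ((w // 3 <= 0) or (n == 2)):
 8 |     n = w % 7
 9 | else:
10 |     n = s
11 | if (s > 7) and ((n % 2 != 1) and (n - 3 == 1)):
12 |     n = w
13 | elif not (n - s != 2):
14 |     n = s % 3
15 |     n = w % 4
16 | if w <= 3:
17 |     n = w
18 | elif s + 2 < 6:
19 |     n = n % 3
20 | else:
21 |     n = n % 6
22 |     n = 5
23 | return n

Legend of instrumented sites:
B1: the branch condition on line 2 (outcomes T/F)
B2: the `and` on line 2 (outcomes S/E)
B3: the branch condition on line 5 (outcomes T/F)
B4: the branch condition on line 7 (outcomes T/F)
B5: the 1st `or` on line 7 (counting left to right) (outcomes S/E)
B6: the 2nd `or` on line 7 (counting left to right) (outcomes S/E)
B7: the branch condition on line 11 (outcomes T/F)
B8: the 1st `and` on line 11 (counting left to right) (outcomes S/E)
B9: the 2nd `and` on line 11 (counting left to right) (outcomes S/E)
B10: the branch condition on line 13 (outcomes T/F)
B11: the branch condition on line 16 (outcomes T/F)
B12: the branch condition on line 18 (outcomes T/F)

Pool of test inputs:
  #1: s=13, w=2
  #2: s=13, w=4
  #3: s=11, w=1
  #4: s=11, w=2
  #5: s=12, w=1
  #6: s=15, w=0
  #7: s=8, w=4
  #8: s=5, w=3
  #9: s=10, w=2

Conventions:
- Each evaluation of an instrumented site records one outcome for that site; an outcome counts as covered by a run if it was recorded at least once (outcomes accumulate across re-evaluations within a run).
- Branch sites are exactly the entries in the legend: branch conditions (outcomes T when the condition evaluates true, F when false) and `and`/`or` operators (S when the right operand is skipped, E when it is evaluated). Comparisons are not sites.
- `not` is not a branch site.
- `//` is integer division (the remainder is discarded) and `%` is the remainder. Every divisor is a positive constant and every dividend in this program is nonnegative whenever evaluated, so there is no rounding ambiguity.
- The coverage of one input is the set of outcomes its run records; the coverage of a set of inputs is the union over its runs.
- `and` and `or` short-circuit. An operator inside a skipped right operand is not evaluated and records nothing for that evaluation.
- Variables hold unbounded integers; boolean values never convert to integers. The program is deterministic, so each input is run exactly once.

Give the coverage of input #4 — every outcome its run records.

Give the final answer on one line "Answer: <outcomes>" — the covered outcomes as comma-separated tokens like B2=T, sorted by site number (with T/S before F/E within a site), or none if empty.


Tracing the run of input #4 (s=11, w=2):
  B2->E, B1->F, B5->E, B6->S, B4->T, B8->E, B9->E, B7->F, B10->F, B11->T
as a set, this run covers: B1=F, B2=E, B4=T, B5=E, B6=S, B7=F, B8=E, B9=E, B10=F, B11=T
Answer: B1=F, B2=E, B4=T, B5=E, B6=S, B7=F, B8=E, B9=E, B10=F, B11=T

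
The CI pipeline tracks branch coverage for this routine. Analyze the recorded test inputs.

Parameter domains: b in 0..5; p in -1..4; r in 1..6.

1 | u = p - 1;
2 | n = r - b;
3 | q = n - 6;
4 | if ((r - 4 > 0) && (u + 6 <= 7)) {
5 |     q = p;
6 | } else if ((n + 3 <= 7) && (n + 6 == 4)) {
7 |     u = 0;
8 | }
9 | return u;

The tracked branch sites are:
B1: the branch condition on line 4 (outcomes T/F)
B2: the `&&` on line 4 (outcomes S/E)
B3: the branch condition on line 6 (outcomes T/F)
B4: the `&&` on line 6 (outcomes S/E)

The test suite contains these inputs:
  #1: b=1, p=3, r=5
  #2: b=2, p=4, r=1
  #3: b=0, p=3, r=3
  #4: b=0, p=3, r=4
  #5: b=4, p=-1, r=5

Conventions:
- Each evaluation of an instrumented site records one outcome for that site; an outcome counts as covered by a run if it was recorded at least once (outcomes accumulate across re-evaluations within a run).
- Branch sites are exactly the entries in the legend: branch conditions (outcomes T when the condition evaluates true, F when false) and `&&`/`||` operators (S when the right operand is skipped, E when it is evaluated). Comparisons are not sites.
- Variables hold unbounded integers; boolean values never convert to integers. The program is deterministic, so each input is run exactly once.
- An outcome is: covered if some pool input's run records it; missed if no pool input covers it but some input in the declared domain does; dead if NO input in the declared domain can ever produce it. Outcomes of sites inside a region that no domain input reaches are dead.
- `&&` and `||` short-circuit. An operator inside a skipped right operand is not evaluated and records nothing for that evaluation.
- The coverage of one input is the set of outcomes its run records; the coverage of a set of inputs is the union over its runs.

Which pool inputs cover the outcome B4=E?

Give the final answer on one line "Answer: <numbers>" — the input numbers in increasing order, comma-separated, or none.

input #1 (b=1, p=3, r=5): produces B4=E
input #2 (b=2, p=4, r=1): produces B4=E
input #3 (b=0, p=3, r=3): produces B4=E
input #4 (b=0, p=3, r=4): produces B4=E
input #5 (b=4, p=-1, r=5): does not produce B4=E

Answer: 1, 2, 3, 4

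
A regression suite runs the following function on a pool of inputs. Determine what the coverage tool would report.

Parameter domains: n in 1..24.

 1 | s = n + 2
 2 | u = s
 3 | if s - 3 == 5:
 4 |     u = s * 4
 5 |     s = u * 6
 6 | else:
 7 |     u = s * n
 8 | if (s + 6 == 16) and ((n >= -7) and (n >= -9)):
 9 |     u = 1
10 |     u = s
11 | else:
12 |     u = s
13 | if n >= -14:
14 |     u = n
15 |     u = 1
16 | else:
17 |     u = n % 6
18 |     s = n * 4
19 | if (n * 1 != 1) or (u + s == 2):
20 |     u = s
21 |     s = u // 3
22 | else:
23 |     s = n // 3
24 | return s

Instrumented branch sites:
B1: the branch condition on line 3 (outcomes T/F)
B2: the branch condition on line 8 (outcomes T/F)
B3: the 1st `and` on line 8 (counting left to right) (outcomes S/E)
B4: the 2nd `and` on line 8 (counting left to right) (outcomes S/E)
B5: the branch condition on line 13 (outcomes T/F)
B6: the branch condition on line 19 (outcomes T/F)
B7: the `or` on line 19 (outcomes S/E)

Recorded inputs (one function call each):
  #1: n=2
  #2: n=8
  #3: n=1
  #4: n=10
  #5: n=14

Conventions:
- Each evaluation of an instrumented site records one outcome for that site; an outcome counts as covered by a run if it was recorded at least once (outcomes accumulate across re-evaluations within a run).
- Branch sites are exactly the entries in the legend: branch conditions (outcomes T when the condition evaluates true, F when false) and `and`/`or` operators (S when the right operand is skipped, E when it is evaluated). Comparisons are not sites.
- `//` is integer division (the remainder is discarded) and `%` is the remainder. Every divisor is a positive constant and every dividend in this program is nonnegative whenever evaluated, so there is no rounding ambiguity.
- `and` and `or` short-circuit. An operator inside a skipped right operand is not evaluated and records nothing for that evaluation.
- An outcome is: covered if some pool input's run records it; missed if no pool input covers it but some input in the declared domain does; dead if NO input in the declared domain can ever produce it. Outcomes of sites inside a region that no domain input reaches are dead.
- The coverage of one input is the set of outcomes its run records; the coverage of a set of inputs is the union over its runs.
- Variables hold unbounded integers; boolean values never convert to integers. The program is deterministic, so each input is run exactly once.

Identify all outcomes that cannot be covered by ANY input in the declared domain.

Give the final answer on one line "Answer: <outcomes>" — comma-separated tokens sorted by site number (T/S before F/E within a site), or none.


exhaustive pass over the 24-input domain:
  B4=S: zero occurrences over every domain input -> dead
  B5=F: zero occurrences over every domain input -> dead
  reachable outcomes have witnesses, e.g. B1=T (e.g. n=6), B1=F (e.g. n=1), B2=T (e.g. n=8), B2=F (e.g. n=1)
Answer: B4=S, B5=F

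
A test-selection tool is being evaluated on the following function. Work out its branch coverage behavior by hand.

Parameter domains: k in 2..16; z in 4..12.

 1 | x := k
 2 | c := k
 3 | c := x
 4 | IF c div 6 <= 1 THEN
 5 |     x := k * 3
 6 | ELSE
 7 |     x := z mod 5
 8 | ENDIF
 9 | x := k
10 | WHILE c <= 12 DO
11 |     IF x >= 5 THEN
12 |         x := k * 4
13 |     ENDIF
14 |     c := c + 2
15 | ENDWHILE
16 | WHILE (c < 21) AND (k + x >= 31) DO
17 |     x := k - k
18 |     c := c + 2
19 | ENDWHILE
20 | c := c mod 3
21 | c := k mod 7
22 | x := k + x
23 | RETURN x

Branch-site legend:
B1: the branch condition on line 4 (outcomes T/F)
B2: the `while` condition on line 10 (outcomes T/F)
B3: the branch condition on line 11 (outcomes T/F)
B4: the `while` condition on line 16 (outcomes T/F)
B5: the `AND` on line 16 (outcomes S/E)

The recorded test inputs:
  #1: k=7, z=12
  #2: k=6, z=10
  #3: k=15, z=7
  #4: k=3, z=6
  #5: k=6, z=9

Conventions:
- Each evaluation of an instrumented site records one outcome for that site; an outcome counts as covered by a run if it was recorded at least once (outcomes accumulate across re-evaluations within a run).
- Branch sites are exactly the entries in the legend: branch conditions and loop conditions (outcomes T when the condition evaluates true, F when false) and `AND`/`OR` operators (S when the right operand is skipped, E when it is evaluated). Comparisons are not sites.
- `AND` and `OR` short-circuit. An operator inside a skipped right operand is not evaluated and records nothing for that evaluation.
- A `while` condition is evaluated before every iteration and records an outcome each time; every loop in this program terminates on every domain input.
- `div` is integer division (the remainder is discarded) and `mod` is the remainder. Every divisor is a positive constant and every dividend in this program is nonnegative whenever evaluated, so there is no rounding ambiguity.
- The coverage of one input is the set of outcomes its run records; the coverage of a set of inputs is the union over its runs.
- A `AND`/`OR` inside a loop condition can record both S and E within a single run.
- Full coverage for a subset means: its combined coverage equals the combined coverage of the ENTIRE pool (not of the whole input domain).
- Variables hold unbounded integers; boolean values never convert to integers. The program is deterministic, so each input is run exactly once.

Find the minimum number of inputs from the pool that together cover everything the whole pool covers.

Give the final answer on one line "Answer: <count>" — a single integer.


#1 (k=7, z=12) -> B1->T, B2->T, B3->T, B2->T, B3->T, B2->T, B3->T, B2->F, B5->E, B4->T, B5->E, B4->F; covered: B1=T, B2=T, B2=F, B3=T, B4=T, B4=F, B5=E
#2 (k=6, z=10) -> B1->T, B2->T, B3->T, B2->T, B3->T, B2->T, B3->T, B2->T, B3->T, B2->F, B5->E, B4->F; covered: B1=T, B2=T, B2=F, B3=T, B4=F, B5=E
#3 (k=15, z=7) -> B1->F, B2->F, B5->E, B4->F; covered: B1=F, B2=F, B4=F, B5=E
#4 (k=3, z=6) -> B1->T, B2->T, B3->F, B2->T, B3->F, B2->T, B3->F, B2->T, B3->F, B2->T, B3->F, B2->F, B5->E, B4->F; covered: B1=T, B2=T, B2=F, B3=F, B4=F, B5=E
#5 (k=6, z=9) -> B1->T, B2->T, B3->T, B2->T, B3->T, B2->T, B3->T, B2->T, B3->T, B2->F, B5->E, B4->F; covered: B1=T, B2=T, B2=F, B3=T, B4=F, B5=E
the full pool covers 9 outcomes: B1=T, B1=F, B2=T, B2=F, B3=T, B3=F, B4=T, B4=F, B5=E
size 1 is not enough: best union over all size-1 subsets is 7/9
size 2 is not enough: best union over all size-2 subsets is 8/9
the canonical winner is {1, 3, 4}: size 3, full 9-outcome coverage, earliest index list among size-3 covers
Answer: 3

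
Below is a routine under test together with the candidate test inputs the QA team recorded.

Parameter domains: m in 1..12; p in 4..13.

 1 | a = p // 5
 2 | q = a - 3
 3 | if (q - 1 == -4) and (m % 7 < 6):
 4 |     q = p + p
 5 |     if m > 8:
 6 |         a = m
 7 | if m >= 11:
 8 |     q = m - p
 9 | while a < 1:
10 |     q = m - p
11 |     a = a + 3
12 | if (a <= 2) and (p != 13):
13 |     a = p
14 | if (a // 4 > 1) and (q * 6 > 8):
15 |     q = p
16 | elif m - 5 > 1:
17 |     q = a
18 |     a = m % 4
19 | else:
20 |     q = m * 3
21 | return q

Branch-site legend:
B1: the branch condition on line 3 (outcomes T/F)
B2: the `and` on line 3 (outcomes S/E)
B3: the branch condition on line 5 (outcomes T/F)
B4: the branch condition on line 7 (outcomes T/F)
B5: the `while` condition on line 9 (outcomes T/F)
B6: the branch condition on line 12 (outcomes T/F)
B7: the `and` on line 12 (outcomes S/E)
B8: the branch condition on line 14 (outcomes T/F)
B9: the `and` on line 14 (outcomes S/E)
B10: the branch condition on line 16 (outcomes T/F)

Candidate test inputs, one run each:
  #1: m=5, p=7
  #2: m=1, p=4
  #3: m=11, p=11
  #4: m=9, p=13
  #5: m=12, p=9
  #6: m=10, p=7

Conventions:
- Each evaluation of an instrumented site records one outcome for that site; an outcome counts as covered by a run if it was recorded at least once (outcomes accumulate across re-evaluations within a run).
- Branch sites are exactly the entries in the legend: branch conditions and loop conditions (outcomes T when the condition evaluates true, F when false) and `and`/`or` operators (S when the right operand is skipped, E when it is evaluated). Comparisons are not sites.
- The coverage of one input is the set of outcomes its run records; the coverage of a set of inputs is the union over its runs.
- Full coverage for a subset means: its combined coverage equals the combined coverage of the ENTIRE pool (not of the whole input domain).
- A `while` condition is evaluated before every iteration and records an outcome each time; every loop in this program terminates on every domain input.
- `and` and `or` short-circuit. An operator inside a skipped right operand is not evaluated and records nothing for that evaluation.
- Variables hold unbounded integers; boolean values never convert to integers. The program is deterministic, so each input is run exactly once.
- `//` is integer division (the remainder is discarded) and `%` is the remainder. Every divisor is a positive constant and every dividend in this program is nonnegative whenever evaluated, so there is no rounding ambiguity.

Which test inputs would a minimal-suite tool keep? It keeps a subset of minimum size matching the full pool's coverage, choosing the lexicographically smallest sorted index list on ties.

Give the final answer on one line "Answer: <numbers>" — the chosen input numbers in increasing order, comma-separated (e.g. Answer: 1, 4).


input #1 (m=5, p=7): events B2->S, B1->F, B4->F, B5->F, B7->E, B6->T, B9->S, B8->F, B10->F; covers B1=F, B2=S, B4=F, B5=F, B6=T, B7=E, B8=F, B9=S, B10=F
input #2 (m=1, p=4): events B2->E, B1->T, B3->F, B4->F, B5->T, B5->F, B7->S, B6->F, B9->S, B8->F, B10->F; covers B1=T, B2=E, B3=F, B4=F, B5=T, B5=F, B6=F, B7=S, B8=F, B9=S, B10=F
input #3 (m=11, p=11): events B2->S, B1->F, B4->T, B5->F, B7->E, B6->T, B9->E, B8->F, B10->T; covers B1=F, B2=S, B4=T, B5=F, B6=T, B7=E, B8=F, B9=E, B10=T
input #4 (m=9, p=13): events B2->S, B1->F, B4->F, B5->F, B7->E, B6->F, B9->S, B8->F, B10->T; covers B1=F, B2=S, B4=F, B5=F, B6=F, B7=E, B8=F, B9=S, B10=T
input #5 (m=12, p=9): events B2->S, B1->F, B4->T, B5->F, B7->E, B6->T, B9->E, B8->T; covers B1=F, B2=S, B4=T, B5=F, B6=T, B7=E, B8=T, B9=E
input #6 (m=10, p=7): events B2->S, B1->F, B4->F, B5->F, B7->E, B6->T, B9->S, B8->F, B10->T; covers B1=F, B2=S, B4=F, B5=F, B6=T, B7=E, B8=F, B9=S, B10=T
together the pool reaches 19 outcomes: B1=T, B1=F, B2=S, B2=E, B3=F, B4=T, B4=F, B5=T, B5=F, B6=T, B6=F, B7=S, B7=E, B8=T, B8=F, B9=S, B9=E, B10=T, B10=F
no size-1 subset reaches all 19 outcomes (best union: 11/19)
no size-2 subset reaches all 19 outcomes (best union: 18/19)
the canonical winner is {2, 3, 5}: size 3, full 19-outcome coverage, earliest index list among size-3 covers
Answer: 2, 3, 5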